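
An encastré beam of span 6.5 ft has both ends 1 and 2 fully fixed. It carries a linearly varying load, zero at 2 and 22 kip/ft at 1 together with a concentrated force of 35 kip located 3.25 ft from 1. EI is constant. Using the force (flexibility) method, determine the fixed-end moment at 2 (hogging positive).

Release both end moments; the primary structure is a simply-supported span 12 with redundants M_1 and M_2.
Simple-span end rotations at 1 and 2 under the given loads:
  at 1: triangular load, peak 22: w₀L³/(45EI) = 134.3/EI
  at 2: triangular load, peak 22: 7w₀L³/(360EI) = 117.5/EI
  at 1: point load 35 at a = 3.25: Pab(L + b)/(6LEI) = 92.42/EI
  at 2: point load 35 at a = 3.25: Pab(L + a)/(6LEI) = 92.42/EI
  θ_10 = 226.7/EI,  θ_20 = 209.9/EI
Flexibility coefficients: a unit moment at one end gives L/(3EI) there and L/(6EI) at the far end, so f₁₁ = f₂₂ = 2.167/EI and f₁₂ = f₂₁ = 1.083/EI.
Compatibility — zero rotation at each built-in end:
  2.167 M_1 + 1.083 M_2 = 226.7
  1.083 M_1 + 2.167 M_2 = 209.9
Solving the pair gives M_1 = 74.91 kip·ft and M_2 = 59.42 kip·ft (hogging).

M_2 = 59.42 kip·ft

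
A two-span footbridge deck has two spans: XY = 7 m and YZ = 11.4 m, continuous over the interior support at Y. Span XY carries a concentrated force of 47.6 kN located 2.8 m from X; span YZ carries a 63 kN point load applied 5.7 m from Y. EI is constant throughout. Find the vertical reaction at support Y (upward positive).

Take M_Y as the redundant. Released structure: two simple spans XY and YZ with a hinge at Y.
End slopes at the hinge Y, treating each span as simply supported:
  span XY: point load 47.6 at a = 2.8: Pab(L + a)/(6LEI) = 130.6/EI
  span YZ: point load 63 at a = 5.7: Pab(L + b)/(6LEI) = 511.7/EI
  relative rotation θ_0 = (130.6 + 511.7)/EI = 642.3/EI
A unit hogging moment at Y produces rotation L₁/(3EI) + L₂/(3EI) = 6.133/EI.
Compatibility: M_Y·(L₁+L₂)/(3EI) = θ_0, giving M_Y = 104.7 kN·m (hogging).
Span XY, ΣM about X with M_Y applied at Y: R_Y^{XY}·7 = 133.3 + 104.7, so R_Y^{XY} = 34 kN and R_X = 47.6 − 34 = 13.6 kN.
Span YZ, ΣM about Z: R_Y^{YZ}·11.4 = 359.1 + 104.7, so R_Y^{YZ} = 40.69 kN and R_Z = 63 − 40.69 = 22.31 kN.
R_Y = 34 + 40.69 = 74.69 kN.

R_Y = 74.69 kN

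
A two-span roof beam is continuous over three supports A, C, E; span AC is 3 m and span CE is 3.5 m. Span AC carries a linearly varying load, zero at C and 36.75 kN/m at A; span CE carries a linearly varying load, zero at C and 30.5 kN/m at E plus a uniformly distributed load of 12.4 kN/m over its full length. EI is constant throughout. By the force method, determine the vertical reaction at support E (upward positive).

Insert a hinge at C; M_C is the redundant, and each span becomes simply supported.
Rotations at C on the released spans (each span's end-slope, ×1/EI):
  span AC: triangular load, peak 36.75: 7w₀L³/(360EI) = 19.29/EI
  span CE: triangular load, peak 30.5: 7w₀L³/(360EI) = 25.43/EI
  span CE: UDL 12.4: wL³/(24EI) = 22.15/EI
  relative rotation θ_0 = (19.29 + 47.58)/EI = 66.87/EI
A unit hogging moment at C produces rotation L₁/(3EI) + L₂/(3EI) = 2.167/EI.
Slope continuity at C: θ_0 = M_C·2.167/EI, so M_C = 66.87/2.167 = 30.86 kN·m (hogging).
Span CE, ΣM about E: R_C^{CE}·3.5 = 138.2 + 30.86, so R_C^{CE} = 48.31 kN and R_E = 96.78 − 48.31 = 48.46 kN.

R_E = 48.46 kN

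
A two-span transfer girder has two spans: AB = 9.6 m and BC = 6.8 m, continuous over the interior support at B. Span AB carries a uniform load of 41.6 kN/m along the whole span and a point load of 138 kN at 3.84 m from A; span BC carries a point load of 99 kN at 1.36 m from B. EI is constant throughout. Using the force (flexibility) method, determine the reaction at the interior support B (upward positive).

Release continuity at B by inserting a hinge; the redundant is the internal moment M_B. The primary structure is two simply-supported spans AB and BC.
Discontinuity in slope at B on the released structure — sum the simple-span end rotations:
  span AB: UDL 41.6: wL³/(24EI) = 1534/EI
  span AB: point load 138 at a = 3.84: Pab(L + a)/(6LEI) = 712.2/EI
  span BC: point load 99 at a = 1.36: Pab(L + b)/(6LEI) = 219.7/EI
  relative rotation θ_0 = (2246 + 219.7)/EI = 2465/EI
A unit hogging moment at B produces rotation L₁/(3EI) + L₂/(3EI) = 5.467/EI.
Slope continuity at B: θ_0 = M_B·5.467/EI, so M_B = 2465/5.467 = 451 kN·m (hogging).
Span AB, ΣM about A with M_B applied at B: R_B^{AB}·9.6 = 2447 + 451, so R_B^{AB} = 301.9 kN and R_A = 537.4 − 301.9 = 235.5 kN.
Span BC, ΣM about C: R_B^{BC}·6.8 = 538.6 + 451, so R_B^{BC} = 145.5 kN and R_C = 99 − 145.5 = -46.52 kN.
R_B = 301.9 + 145.5 = 447.4 kN.

R_B = 447.4 kN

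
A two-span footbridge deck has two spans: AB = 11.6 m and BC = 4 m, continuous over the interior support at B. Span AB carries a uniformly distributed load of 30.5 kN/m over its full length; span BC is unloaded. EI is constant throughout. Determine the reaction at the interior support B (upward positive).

R_B = 305.2 kN

Release continuity at B by inserting a hinge; the redundant is the internal moment M_B. The primary structure is two simply-supported spans AB and BC.
Rotations at B on the released spans (each span's end-slope, ×1/EI):
  span AB: UDL 30.5: wL³/(24EI) = 1984/EI
  relative rotation θ_0 = (1984 + 0)/EI = 1984/EI
A unit hogging moment at B produces rotation L₁/(3EI) + L₂/(3EI) = 5.2/EI.
Compatibility: M_B·(L₁+L₂)/(3EI) = θ_0, giving M_B = 381.5 kN·m (hogging).
Span AB, ΣM about A with M_B applied at B: R_B^{AB}·11.6 = 2052 + 381.5, so R_B^{AB} = 209.8 kN and R_A = 353.8 − 209.8 = 144 kN.
Span BC, ΣM about C: R_B^{BC}·4 = 0 + 381.5, so R_B^{BC} = 95.37 kN and R_C = 0 − 95.37 = -95.37 kN.
R_B = 209.8 + 95.37 = 305.2 kN.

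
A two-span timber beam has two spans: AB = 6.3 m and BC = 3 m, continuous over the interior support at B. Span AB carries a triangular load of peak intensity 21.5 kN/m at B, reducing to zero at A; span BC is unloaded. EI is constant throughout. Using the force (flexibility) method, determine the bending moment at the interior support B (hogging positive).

Release continuity at B by inserting a hinge; the redundant is the internal moment M_B. The primary structure is two simply-supported spans AB and BC.
Discontinuity in slope at B on the released structure — sum the simple-span end rotations:
  span AB: triangular load, peak 21.5: w₀L³/(45EI) = 119.5/EI
  relative rotation θ_0 = (119.5 + 0)/EI = 119.5/EI
A unit hogging moment at B produces rotation L₁/(3EI) + L₂/(3EI) = 3.1/EI.
Compatibility: M_B·(L₁+L₂)/(3EI) = θ_0, giving M_B = 38.54 kN·m (hogging).

M_B = 38.54 kN·m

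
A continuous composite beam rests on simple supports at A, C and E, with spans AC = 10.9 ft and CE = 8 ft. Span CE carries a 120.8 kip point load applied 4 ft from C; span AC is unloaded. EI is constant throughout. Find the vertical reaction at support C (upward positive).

Insert a hinge at C; M_C is the redundant, and each span becomes simply supported.
Rotations at C on the released spans (each span's end-slope, ×1/EI):
  span CE: point load 120.8 at a = 4: Pab(L + b)/(6LEI) = 483.2/EI
  relative rotation θ_0 = (0 + 483.2)/EI = 483.2/EI
A unit hogging moment at C produces rotation L₁/(3EI) + L₂/(3EI) = 6.3/EI.
Slope continuity at C: θ_0 = M_C·6.3/EI, so M_C = 483.2/6.3 = 76.7 kip·ft (hogging).
Span AC, ΣM about A with M_C applied at C: R_C^{AC}·10.9 = 0 + 76.7, so R_C^{AC} = 7.037 kip and R_A = 0 − 7.037 = -7.037 kip.
Span CE, ΣM about E: R_C^{CE}·8 = 483.2 + 76.7, so R_C^{CE} = 69.99 kip and R_E = 120.8 − 69.99 = 50.81 kip.
R_C = 7.037 + 69.99 = 77.02 kip.

R_C = 77.02 kip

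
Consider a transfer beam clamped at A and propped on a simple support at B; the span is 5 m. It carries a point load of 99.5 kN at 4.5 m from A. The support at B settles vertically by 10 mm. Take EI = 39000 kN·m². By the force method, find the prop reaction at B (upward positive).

R_B = 75.26 kN

Release the roller at B. Primary structure: cantilever fixed at A.
Primary-structure tip deflection at B by superposition:
  point load 99.5 at a = 4.5: Pa²(3L − a)/(6EI) = 3526/EI
Flexibility coefficient — unit upward force at B: δ_{BB} = L³/(3EI) = 41.67/EI.
With EI = 39000 kN·m²: δ_0 = 0.090411 m and δ_{BB} = 0.001068 m/kN.
Compatibility — the beam at B must follow the support down by 0.01 m: δ_0 − R_B·δ_{BB} = 0.01, so R_B = (0.090411 − 0.01)/0.001068 = 75.26 kN.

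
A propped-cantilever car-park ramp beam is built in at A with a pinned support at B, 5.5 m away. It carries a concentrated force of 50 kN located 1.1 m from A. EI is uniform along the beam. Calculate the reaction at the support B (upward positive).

Take the reaction at B as the redundant and release it; the primary structure is a cantilever fixed at A.
Downward deflection at the released point B due to the loads:
  point load 50 at a = 1.1: Pa²(3L − a)/(6EI) = 155.3/EI
Tip deflection under a unit load at B: L³/(3EI) = 55.46/EI.
The prop prevents deflection at B: R_B = δ_0/δ_{BB} = 155.3/55.46 = 2.8 kN.

R_B = 2.8 kN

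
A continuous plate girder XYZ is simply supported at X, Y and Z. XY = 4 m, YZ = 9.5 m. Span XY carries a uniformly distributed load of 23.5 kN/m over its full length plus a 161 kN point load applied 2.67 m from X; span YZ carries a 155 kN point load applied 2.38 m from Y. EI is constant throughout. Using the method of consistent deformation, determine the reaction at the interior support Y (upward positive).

R_Y = 348.6 kN

Release continuity at Y by inserting a hinge; the redundant is the internal moment M_Y. The primary structure is two simply-supported spans XY and YZ.
Rotations at Y on the released spans (each span's end-slope, ×1/EI):
  span XY: UDL 23.5: wL³/(24EI) = 62.67/EI
  span XY: point load 161 at a = 2.67: Pab(L + a)/(6LEI) = 158.9/EI
  span YZ: point load 155 at a = 2.38: Pab(L + b)/(6LEI) = 765.9/EI
  relative rotation θ_0 = (221.6 + 765.9)/EI = 987.4/EI
A unit hogging moment at Y produces rotation L₁/(3EI) + L₂/(3EI) = 4.5/EI.
Slope continuity at Y: θ_0 = M_Y·4.5/EI, so M_Y = 987.4/4.5 = 219.4 kN·m (hogging).
Span XY, ΣM about X with M_Y applied at Y: R_Y^{XY}·4 = 617.9 + 219.4, so R_Y^{XY} = 209.3 kN and R_X = 255 − 209.3 = 45.68 kN.
Span YZ, ΣM about Z: R_Y^{YZ}·9.5 = 1104 + 219.4, so R_Y^{YZ} = 139.3 kN and R_Z = 155 − 139.3 = 15.73 kN.
R_Y = 209.3 + 139.3 = 348.6 kN.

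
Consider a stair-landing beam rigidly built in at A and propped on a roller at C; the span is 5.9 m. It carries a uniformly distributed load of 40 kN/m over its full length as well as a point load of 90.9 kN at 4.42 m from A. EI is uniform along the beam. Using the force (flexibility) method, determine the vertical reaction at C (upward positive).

Release the roller at C. Primary structure: cantilever fixed at A.
Deflection at C on the released cantilever, summing each load's contribution:
  UDL 40: wL⁴/(8EI) = 6059/EI
  point load 90.9 at a = 4.42: Pa²(3L − a)/(6EI) = 3931/EI
  δ_0 = 9989/EI
Flexibility coefficient — unit upward force at C: δ_{CC} = L³/(3EI) = 68.46/EI.
The prop prevents deflection at C: R_C = δ_0/δ_{CC} = 9989/68.46 = 145.9 kN.

R_C = 145.9 kN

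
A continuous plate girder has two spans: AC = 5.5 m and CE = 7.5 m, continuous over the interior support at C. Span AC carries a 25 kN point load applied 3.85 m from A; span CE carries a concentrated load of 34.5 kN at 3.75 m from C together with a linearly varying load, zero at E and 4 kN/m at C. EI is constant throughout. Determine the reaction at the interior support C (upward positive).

R_C = 59.57 kN

Take M_C as the redundant. Released structure: two simple spans AC and CE with a hinge at C.
Discontinuity in slope at C on the released structure — sum the simple-span end rotations:
  span AC: point load 25 at a = 3.85: Pab(L + a)/(6LEI) = 45/EI
  span CE: point load 34.5 at a = 3.75: Pab(L + b)/(6LEI) = 121.3/EI
  span CE: triangular load, peak 4: w₀L³/(45EI) = 37.5/EI
  relative rotation θ_0 = (45 + 158.8)/EI = 203.8/EI
A unit hogging moment at C produces rotation L₁/(3EI) + L₂/(3EI) = 4.333/EI.
Slope continuity at C: θ_0 = M_C·4.333/EI, so M_C = 203.8/4.333 = 47.03 kN·m (hogging).
Span AC, ΣM about A with M_C applied at C: R_C^{AC}·5.5 = 96.25 + 47.03, so R_C^{AC} = 26.05 kN and R_A = 25 − 26.05 = -1.05 kN.
Span CE, ΣM about E: R_C^{CE}·7.5 = 204.4 + 47.03, so R_C^{CE} = 33.52 kN and R_E = 49.5 − 33.52 = 15.98 kN.
R_C = 26.05 + 33.52 = 59.57 kN.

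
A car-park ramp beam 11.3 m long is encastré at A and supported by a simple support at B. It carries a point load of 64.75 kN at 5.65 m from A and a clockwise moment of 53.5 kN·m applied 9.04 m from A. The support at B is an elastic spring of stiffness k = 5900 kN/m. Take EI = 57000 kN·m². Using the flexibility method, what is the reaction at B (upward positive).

R_B = 26.52 kN

Choose R_B as the redundant. The primary structure is the cantilever fixed at A.
Deflection at B on the released cantilever, summing each load's contribution:
  point load 64.75 at a = 5.65: Pa²(3L − a)/(6EI) = 9732/EI
  clockwise couple 53.5 at a = 9.04: M₀a(2L − a)/(2EI) = 3279/EI
  δ_0 = 13011/EI
Flexibility coefficient — unit upward force at B: δ_{BB} = L³/(3EI) = 481/EI.
With EI = 57000 kN·m²: δ_0 = 0.22827 m and δ_{BB} = 0.008438 m/kN.
Compatibility — the spring shortens by R_B/k under the reaction it provides: δ_0 − R_B·δ_{BB} = R_B/k. With 1/k = 0.000169 m/kN, R_B = δ_0 / (δ_{BB} + 1/k) = 0.22827 / (0.008438 + 0.000169) = 26.52 kN.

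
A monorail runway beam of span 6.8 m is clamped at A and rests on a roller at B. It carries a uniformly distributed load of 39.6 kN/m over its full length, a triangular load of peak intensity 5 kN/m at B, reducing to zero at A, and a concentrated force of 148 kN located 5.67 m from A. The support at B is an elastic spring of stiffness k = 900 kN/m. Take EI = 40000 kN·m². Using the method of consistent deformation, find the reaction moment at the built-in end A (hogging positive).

M_A = 772.8 kN·m

Take the reaction at B as the redundant and release it; the primary structure is a cantilever fixed at A.
Free-end deflection of the primary structure under the applied loading (downward +):
  UDL 39.6: wL⁴/(8EI) = 10584/EI
  triangular load, peak 5 at the free end: 11w₀L⁴/(120EI) = 980/EI
  point load 148 at a = 5.67: Pa²(3L − a)/(6EI) = 11681/EI
  δ_0 = 23245/EI
Flexibility coefficient — unit upward force at B: δ_{BB} = L³/(3EI) = 104.8/EI.
With EI = 40000 kN·m²: δ_0 = 0.58112 m and δ_{BB} = 0.00262 m/kN.
Compatibility — the spring shortens by R_B/k under the reaction it provides: δ_0 − R_B·δ_{BB} = R_B/k. With 1/k = 0.001111 m/kN, R_B = δ_0 / (δ_{BB} + 1/k) = 0.58112 / (0.00262 + 0.001111) = 155.7 kN.
Moment equilibrium about A: M_A = Σ(load moments about A) − R_B·L = 1832 − 155.7×6.8 = 772.8 kN·m.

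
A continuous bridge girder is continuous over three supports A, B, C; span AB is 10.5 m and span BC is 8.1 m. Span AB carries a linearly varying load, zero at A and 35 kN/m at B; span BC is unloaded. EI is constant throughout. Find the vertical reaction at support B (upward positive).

Insert a hinge at B; M_B is the redundant, and each span becomes simply supported.
Rotations at B on the released spans (each span's end-slope, ×1/EI):
  span AB: triangular load, peak 35: w₀L³/(45EI) = 900.4/EI
  relative rotation θ_0 = (900.4 + 0)/EI = 900.4/EI
A unit hogging moment at B produces rotation L₁/(3EI) + L₂/(3EI) = 6.2/EI.
Slope continuity at B: θ_0 = M_B·6.2/EI, so M_B = 900.4/6.2 = 145.2 kN·m (hogging).
Span AB, ΣM about A with M_B applied at B: R_B^{AB}·10.5 = 1286 + 145.2, so R_B^{AB} = 136.3 kN and R_A = 183.8 − 136.3 = 47.42 kN.
Span BC, ΣM about C: R_B^{BC}·8.1 = 0 + 145.2, so R_B^{BC} = 17.93 kN and R_C = 0 − 17.93 = -17.93 kN.
R_B = 136.3 + 17.93 = 154.3 kN.

R_B = 154.3 kN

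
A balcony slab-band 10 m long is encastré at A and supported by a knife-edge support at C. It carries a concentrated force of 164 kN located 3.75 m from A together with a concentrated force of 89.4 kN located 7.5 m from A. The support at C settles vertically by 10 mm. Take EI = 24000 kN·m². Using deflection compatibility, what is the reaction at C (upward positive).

Remove the prop at C; the released (primary) structure is a cantilever built in at A.
Free-end deflection of the primary structure under the applied loading (downward +):
  point load 164 at a = 3.75: Pa²(3L − a)/(6EI) = 10090/EI
  point load 89.4 at a = 7.5: Pa²(3L − a)/(6EI) = 18858/EI
  δ_0 = 28948/EI
Tip deflection under a unit load at C: L³/(3EI) = 333.3/EI.
With EI = 24000 kN·m²: δ_0 = 1.2062 m and δ_{CC} = 0.013889 m/kN.
Compatibility — the beam at C must follow the support down by 0.01 m: δ_0 − R_C·δ_{CC} = 0.01, so R_C = (1.2062 − 0.01)/0.013889 = 86.12 kN.

R_C = 86.12 kN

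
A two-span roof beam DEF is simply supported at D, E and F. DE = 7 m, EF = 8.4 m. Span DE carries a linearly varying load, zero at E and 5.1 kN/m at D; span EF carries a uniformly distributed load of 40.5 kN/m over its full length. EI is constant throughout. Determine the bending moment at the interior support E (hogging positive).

Take M_E as the redundant. Released structure: two simple spans DE and EF with a hinge at E.
Rotations at E on the released spans (each span's end-slope, ×1/EI):
  span DE: triangular load, peak 5.1: 7w₀L³/(360EI) = 34.01/EI
  span EF: UDL 40.5: wL³/(24EI) = 1000/EI
  relative rotation θ_0 = (34.01 + 1000)/EI = 1034/EI
A unit hogging moment at E produces rotation L₁/(3EI) + L₂/(3EI) = 5.133/EI.
Compatibility: M_E·(L₁+L₂)/(3EI) = θ_0, giving M_E = 201.5 kN·m (hogging).

M_E = 201.5 kN·m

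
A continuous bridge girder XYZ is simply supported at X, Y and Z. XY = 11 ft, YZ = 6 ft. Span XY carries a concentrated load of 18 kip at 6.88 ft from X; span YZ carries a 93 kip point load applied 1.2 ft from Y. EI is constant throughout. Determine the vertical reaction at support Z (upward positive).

Insert a hinge at Y; M_Y is the redundant, and each span becomes simply supported.
End slopes at the hinge Y, treating each span as simply supported:
  span XY: point load 18 at a = 6.88: Pab(L + a)/(6LEI) = 138.2/EI
  span YZ: point load 93 at a = 1.2: Pab(L + b)/(6LEI) = 160.7/EI
  relative rotation θ_0 = (138.2 + 160.7)/EI = 298.9/EI
A unit hogging moment at Y produces rotation L₁/(3EI) + L₂/(3EI) = 5.667/EI.
Slope continuity at Y: θ_0 = M_Y·5.667/EI, so M_Y = 298.9/5.667 = 52.75 kip·ft (hogging).
Span YZ, ΣM about Z: R_Y^{YZ}·6 = 446.4 + 52.75, so R_Y^{YZ} = 83.19 kip and R_Z = 93 − 83.19 = 9.808 kip.

R_Z = 9.808 kip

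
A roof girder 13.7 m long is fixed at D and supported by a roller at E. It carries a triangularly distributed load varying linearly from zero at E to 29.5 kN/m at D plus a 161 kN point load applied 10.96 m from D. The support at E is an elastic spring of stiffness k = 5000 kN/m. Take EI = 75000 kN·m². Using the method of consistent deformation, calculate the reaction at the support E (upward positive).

Take the reaction at E as the redundant and release it; the primary structure is a cantilever fixed at D.
Deflection at E on the released cantilever, summing each load's contribution:
  triangular load, peak 29.5 at the fixed end: w₀L⁴/(30EI) = 34640/EI
  point load 161 at a = 10.96: Pa²(3L − a)/(6EI) = 97149/EI
  δ_0 = 131790/EI
Flexibility coefficient — unit upward force at E: δ_{EE} = L³/(3EI) = 857.1/EI.
With EI = 75000 kN·m²: δ_0 = 1.7572 m and δ_{EE} = 0.011428 m/kN.
Compatibility — the spring shortens by R_E/k under the reaction it provides: δ_0 − R_E·δ_{EE} = R_E/k. With 1/k = 0.0002 m/kN, R_E = δ_0 / (δ_{EE} + 1/k) = 1.7572 / (0.011428 + 0.0002) = 151.1 kN.

R_E = 151.1 kN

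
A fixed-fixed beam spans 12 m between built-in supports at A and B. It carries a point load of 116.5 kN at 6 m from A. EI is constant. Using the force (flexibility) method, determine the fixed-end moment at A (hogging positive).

Take the two fixed-end moments M_A, M_B as redundants; the released structure is the simple span AB.
End rotations of the released simple span under the applied load (×1/EI):
  at A: point load 116.5 at a = 6: Pab(L + b)/(6LEI) = 1048/EI
  at B: point load 116.5 at a = 6: Pab(L + a)/(6LEI) = 1048/EI
  θ_A0 = 1048/EI,  θ_B0 = 1048/EI
Flexibility coefficients: a unit moment at one end gives L/(3EI) there and L/(6EI) at the far end, so f₁₁ = f₂₂ = 4/EI and f₁₂ = f₂₁ = 2/EI.
Compatibility — zero rotation at each built-in end:
  4 M_A + 2 M_B = 1048
  2 M_A + 4 M_B = 1048
Solving the pair gives M_A = 174.8 kN·m and M_B = 174.8 kN·m (hogging).

M_A = 174.8 kN·m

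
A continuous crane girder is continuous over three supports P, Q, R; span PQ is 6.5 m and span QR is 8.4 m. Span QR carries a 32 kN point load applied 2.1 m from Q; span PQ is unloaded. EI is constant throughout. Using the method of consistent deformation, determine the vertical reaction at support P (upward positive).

R_P = -3.825 kN

Take M_Q as the redundant. Released structure: two simple spans PQ and QR with a hinge at Q.
End slopes at the hinge Q, treating each span as simply supported:
  span QR: point load 32 at a = 2.1: Pab(L + b)/(6LEI) = 123.5/EI
  relative rotation θ_0 = (0 + 123.5)/EI = 123.5/EI
A unit hogging moment at Q produces rotation L₁/(3EI) + L₂/(3EI) = 4.967/EI.
Compatibility: M_Q·(L₁+L₂)/(3EI) = θ_0, giving M_Q = 24.86 kN·m (hogging).
Span PQ, ΣM about P with M_Q applied at Q: R_Q^{PQ}·6.5 = 0 + 24.86, so R_Q^{PQ} = 3.825 kN and R_P = 0 − 3.825 = -3.825 kN.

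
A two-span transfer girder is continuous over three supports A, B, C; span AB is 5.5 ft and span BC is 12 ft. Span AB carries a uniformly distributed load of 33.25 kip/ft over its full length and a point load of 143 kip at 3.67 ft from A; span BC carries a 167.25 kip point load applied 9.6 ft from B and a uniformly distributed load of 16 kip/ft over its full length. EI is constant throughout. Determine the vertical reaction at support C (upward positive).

R_C = 195.2 kip

Release continuity at B by inserting a hinge; the redundant is the internal moment M_B. The primary structure is two simply-supported spans AB and BC.
Rotations at B on the released spans (each span's end-slope, ×1/EI):
  span AB: UDL 33.25: wL³/(24EI) = 230.5/EI
  span AB: point load 143 at a = 3.67: Pab(L + a)/(6LEI) = 266.9/EI
  span BC: point load 167.25 at a = 9.6: Pab(L + b)/(6LEI) = 770.7/EI
  span BC: UDL 16: wL³/(24EI) = 1152/EI
  relative rotation θ_0 = (497.4 + 1923)/EI = 2420/EI
A unit hogging moment at B produces rotation L₁/(3EI) + L₂/(3EI) = 5.833/EI.
Compatibility: M_B·(L₁+L₂)/(3EI) = θ_0, giving M_B = 414.9 kip·ft (hogging).
Span BC, ΣM about C: R_B^{BC}·12 = 1553 + 414.9, so R_B^{BC} = 164 kip and R_C = 359.2 − 164 = 195.2 kip.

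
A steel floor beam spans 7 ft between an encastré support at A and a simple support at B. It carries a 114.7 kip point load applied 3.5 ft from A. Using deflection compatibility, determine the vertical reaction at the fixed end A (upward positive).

R_A = 78.86 kip

Remove the prop at B; the released (primary) structure is a cantilever built in at A.
Free-end deflection of the primary structure under the applied loading (downward +):
  point load 114.7 at a = 3.5: Pa²(3L − a)/(6EI) = 4098/EI
Tip deflection under a unit load at B: L³/(3EI) = 114.3/EI.
The prop prevents deflection at B: R_B = δ_0/δ_{BB} = 4098/114.3 = 35.84 kip.
Vertical equilibrium: R_A = ΣP − R_B = 114.7 − 35.84 = 78.86 kip.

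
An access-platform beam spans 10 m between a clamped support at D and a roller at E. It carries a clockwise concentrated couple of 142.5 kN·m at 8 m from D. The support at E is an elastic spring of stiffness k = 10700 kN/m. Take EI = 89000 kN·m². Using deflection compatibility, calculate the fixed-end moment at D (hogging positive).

M_D = -57.7 kN·m

Take the reaction at E as the redundant and release it; the primary structure is a cantilever fixed at D.
Deflection at E on the released cantilever, summing each load's contribution:
  clockwise couple 142.5 at a = 8: M₀a(2L − a)/(2EI) = 6840/EI
Flexibility coefficient — unit upward force at E: δ_{EE} = L³/(3EI) = 333.3/EI.
With EI = 89000 kN·m²: δ_0 = 0.076854 m and δ_{EE} = 0.003745 m/kN.
Compatibility — the spring shortens by R_E/k under the reaction it provides: δ_0 − R_E·δ_{EE} = R_E/k. With 1/k = 0.000093 m/kN, R_E = δ_0 / (δ_{EE} + 1/k) = 0.076854 / (0.003745 + 0.000093) = 20.02 kN.
Moment equilibrium about D: M_D = Σ(load moments about D) − R_E·L = 142.5 − 20.02×10 = -57.7 kN·m.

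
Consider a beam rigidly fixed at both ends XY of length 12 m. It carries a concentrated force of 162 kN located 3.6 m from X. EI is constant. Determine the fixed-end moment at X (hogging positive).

Release both end moments; the primary structure is a simply-supported span XY with redundants M_X and M_Y.
Simple-span end rotations at X and Y under the given loads:
  at X: point load 162 at a = 3.6: Pab(L + b)/(6LEI) = 1388/EI
  at Y: point load 162 at a = 3.6: Pab(L + a)/(6LEI) = 1061/EI
  θ_X0 = 1388/EI,  θ_Y0 = 1061/EI
Flexibility coefficients: a unit moment at one end gives L/(3EI) there and L/(6EI) at the far end, so f₁₁ = f₂₂ = 4/EI and f₁₂ = f₂₁ = 2/EI.
Compatibility — zero rotation at each built-in end:
  4 M_X + 2 M_Y = 1388
  2 M_X + 4 M_Y = 1061
Solving the pair gives M_X = 285.8 kN·m and M_Y = 122.5 kN·m (hogging).

M_X = 285.8 kN·m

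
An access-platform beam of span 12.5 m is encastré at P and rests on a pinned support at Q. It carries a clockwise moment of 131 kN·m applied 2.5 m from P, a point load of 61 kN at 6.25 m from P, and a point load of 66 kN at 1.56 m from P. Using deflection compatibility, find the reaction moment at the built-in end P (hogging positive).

Choose R_Q as the redundant. The primary structure is the cantilever fixed at P.
Primary-structure tip deflection at Q by superposition:
  clockwise couple 131 at a = 2.5: M₀a(2L − a)/(2EI) = 3684/EI
  point load 61 at a = 6.25: Pa²(3L − a)/(6EI) = 12410/EI
  point load 66 at a = 1.56: Pa²(3L − a)/(6EI) = 962.1/EI
  δ_0 = 17057/EI
Tip deflection under a unit load at Q: L³/(3EI) = 651/EI.
Compatibility at Q: δ_0 − R_Q·δ_{QQ} = 0, so R_Q = 17057/651 = 26.2 kN.
Moment equilibrium about P: M_P = Σ(load moments about P) − R_Q·L = 615.2 − 26.2×12.5 = 287.7 kN·m.

M_P = 287.7 kN·m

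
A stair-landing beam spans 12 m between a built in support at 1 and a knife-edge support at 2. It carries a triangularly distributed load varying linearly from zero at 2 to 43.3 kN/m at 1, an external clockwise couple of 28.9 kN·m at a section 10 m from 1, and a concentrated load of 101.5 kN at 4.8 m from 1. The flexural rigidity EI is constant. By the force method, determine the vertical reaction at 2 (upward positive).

R_2 = 76.58 kN

Take the reaction at 2 as the redundant and release it; the primary structure is a cantilever fixed at 1.
Free-end deflection of the primary structure under the applied loading (downward +):
  triangular load, peak 43.3 at the fixed end: w₀L⁴/(30EI) = 29929/EI
  clockwise couple 28.9 at a = 10: M₀a(2L − a)/(2EI) = 2023/EI
  point load 101.5 at a = 4.8: Pa²(3L − a)/(6EI) = 12161/EI
  δ_0 = 44112/EI
Flexibility coefficient — unit upward force at 2: δ_{22} = L³/(3EI) = 576/EI.
The prop prevents deflection at 2: R_2 = δ_0/δ_{22} = 44112/576 = 76.58 kN.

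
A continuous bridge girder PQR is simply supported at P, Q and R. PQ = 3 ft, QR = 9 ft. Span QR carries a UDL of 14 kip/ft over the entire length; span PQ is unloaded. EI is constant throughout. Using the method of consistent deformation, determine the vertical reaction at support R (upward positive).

R_R = 51.19 kip

Take M_Q as the redundant. Released structure: two simple spans PQ and QR with a hinge at Q.
Discontinuity in slope at Q on the released structure — sum the simple-span end rotations:
  span QR: UDL 14: wL³/(24EI) = 425.2/EI
  relative rotation θ_0 = (0 + 425.2)/EI = 425.2/EI
A unit hogging moment at Q produces rotation L₁/(3EI) + L₂/(3EI) = 4/EI.
Slope continuity at Q: θ_0 = M_Q·4/EI, so M_Q = 425.2/4 = 106.3 kip·ft (hogging).
Span QR, ΣM about R: R_Q^{QR}·9 = 567 + 106.3, so R_Q^{QR} = 74.81 kip and R_R = 126 − 74.81 = 51.19 kip.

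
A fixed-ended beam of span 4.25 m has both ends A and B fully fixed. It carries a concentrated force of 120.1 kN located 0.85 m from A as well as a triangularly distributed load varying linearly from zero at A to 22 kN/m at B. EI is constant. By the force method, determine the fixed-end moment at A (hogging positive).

Take the two fixed-end moments M_A, M_B as redundants; the released structure is the simple span AB.
End rotations of the released simple span under the applied load (×1/EI):
  at A: point load 120.1 at a = 0.85: Pab(L + b)/(6LEI) = 104.1/EI
  at B: point load 120.1 at a = 0.85: Pab(L + a)/(6LEI) = 69.42/EI
  at A: triangular load, peak 22: 7w₀L³/(360EI) = 32.84/EI
  at B: triangular load, peak 22: w₀L³/(45EI) = 37.53/EI
  θ_A0 = 137/EI,  θ_B0 = 106.9/EI
Flexibility coefficients: a unit moment at one end gives L/(3EI) there and L/(6EI) at the far end, so f₁₁ = f₂₂ = 1.417/EI and f₁₂ = f₂₁ = 0.7083/EI.
Compatibility — zero rotation at each built-in end:
  1.417 M_A + 0.7083 M_B = 137
  0.7083 M_A + 1.417 M_B = 106.9
Solving the pair gives M_A = 78.58 kN·m and M_B = 36.2 kN·m (hogging).

M_A = 78.58 kN·m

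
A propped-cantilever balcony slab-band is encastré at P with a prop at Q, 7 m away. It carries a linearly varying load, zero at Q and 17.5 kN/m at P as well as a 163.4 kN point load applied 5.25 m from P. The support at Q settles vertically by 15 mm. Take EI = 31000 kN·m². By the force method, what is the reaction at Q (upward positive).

Release the roller at Q. Primary structure: cantilever fixed at P.
Downward deflection at the released point Q due to the loads:
  triangular load, peak 17.5 at the fixed end: w₀L⁴/(30EI) = 1401/EI
  point load 163.4 at a = 5.25: Pa²(3L − a)/(6EI) = 11822/EI
  δ_0 = 13223/EI
Flexibility coefficient — unit upward force at Q: δ_{QQ} = L³/(3EI) = 114.3/EI.
With EI = 31000 kN·m²: δ_0 = 0.42654 m and δ_{QQ} = 0.003688 m/kN.
Compatibility — the beam at Q must follow the support down by 0.015 m: δ_0 − R_Q·δ_{QQ} = 0.015, so R_Q = (0.42654 − 0.015)/0.003688 = 111.6 kN.

R_Q = 111.6 kN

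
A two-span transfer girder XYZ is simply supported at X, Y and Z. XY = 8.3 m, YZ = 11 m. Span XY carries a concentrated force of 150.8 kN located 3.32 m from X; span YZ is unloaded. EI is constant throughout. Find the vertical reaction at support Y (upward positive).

R_Y = 79.44 kN

Release continuity at Y by inserting a hinge; the redundant is the internal moment M_Y. The primary structure is two simply-supported spans XY and YZ.
End slopes at the hinge Y, treating each span as simply supported:
  span XY: point load 150.8 at a = 3.32: Pab(L + a)/(6LEI) = 581.8/EI
  relative rotation θ_0 = (581.8 + 0)/EI = 581.8/EI
A unit hogging moment at Y produces rotation L₁/(3EI) + L₂/(3EI) = 6.433/EI.
Slope continuity at Y: θ_0 = M_Y·6.433/EI, so M_Y = 581.8/6.433 = 90.43 kN·m (hogging).
Span XY, ΣM about X with M_Y applied at Y: R_Y^{XY}·8.3 = 500.7 + 90.43, so R_Y^{XY} = 71.22 kN and R_X = 150.8 − 71.22 = 79.58 kN.
Span YZ, ΣM about Z: R_Y^{YZ}·11 = 0 + 90.43, so R_Y^{YZ} = 8.221 kN and R_Z = 0 − 8.221 = -8.221 kN.
R_Y = 71.22 + 8.221 = 79.44 kN.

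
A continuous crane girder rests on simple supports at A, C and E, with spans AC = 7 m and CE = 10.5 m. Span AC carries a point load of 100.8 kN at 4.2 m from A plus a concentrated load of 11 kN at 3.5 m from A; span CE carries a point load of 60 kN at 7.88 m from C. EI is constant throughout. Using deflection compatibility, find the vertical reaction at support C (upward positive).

R_C = 105.8 kN

Release continuity at C by inserting a hinge; the redundant is the internal moment M_C. The primary structure is two simply-supported spans AC and CE.
Rotations at C on the released spans (each span's end-slope, ×1/EI):
  span AC: point load 100.8 at a = 4.2: Pab(L + a)/(6LEI) = 316.1/EI
  span AC: point load 11 at a = 3.5: Pab(L + a)/(6LEI) = 33.69/EI
  span CE: point load 60 at a = 7.88: Pab(L + b)/(6LEI) = 258/EI
  relative rotation θ_0 = (349.8 + 258)/EI = 607.8/EI
A unit hogging moment at C produces rotation L₁/(3EI) + L₂/(3EI) = 5.833/EI.
Compatibility: M_C·(L₁+L₂)/(3EI) = θ_0, giving M_C = 104.2 kN·m (hogging).
Span AC, ΣM about A with M_C applied at C: R_C^{AC}·7 = 461.9 + 104.2, so R_C^{AC} = 80.86 kN and R_A = 111.8 − 80.86 = 30.94 kN.
Span CE, ΣM about E: R_C^{CE}·10.5 = 157.2 + 104.2, so R_C^{CE} = 24.89 kN and R_E = 60 − 24.89 = 35.11 kN.
R_C = 80.86 + 24.89 = 105.8 kN.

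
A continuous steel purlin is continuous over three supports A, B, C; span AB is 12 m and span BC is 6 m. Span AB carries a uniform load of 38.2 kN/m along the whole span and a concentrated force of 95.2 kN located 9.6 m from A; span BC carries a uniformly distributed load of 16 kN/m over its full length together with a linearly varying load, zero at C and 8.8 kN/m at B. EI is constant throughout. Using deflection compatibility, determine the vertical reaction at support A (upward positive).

R_A = 198.3 kN

Insert a hinge at B; M_B is the redundant, and each span becomes simply supported.
Discontinuity in slope at B on the released structure — sum the simple-span end rotations:
  span AB: UDL 38.2: wL³/(24EI) = 2750/EI
  span AB: point load 95.2 at a = 9.6: Pab(L + a)/(6LEI) = 658/EI
  span BC: UDL 16: wL³/(24EI) = 144/EI
  span BC: triangular load, peak 8.8: w₀L³/(45EI) = 42.24/EI
  relative rotation θ_0 = (3408 + 186.2)/EI = 3595/EI
A unit hogging moment at B produces rotation L₁/(3EI) + L₂/(3EI) = 6/EI.
Slope continuity at B: θ_0 = M_B·6/EI, so M_B = 3595/6 = 599.1 kN·m (hogging).
Span AB, ΣM about A with M_B applied at B: R_B^{AB}·12 = 3664 + 599.1, so R_B^{AB} = 355.3 kN and R_A = 553.6 − 355.3 = 198.3 kN.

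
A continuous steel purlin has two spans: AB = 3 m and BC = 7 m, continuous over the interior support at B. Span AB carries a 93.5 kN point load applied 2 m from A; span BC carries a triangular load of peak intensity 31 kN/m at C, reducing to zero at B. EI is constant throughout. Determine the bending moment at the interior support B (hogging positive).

Release continuity at B by inserting a hinge; the redundant is the internal moment M_B. The primary structure is two simply-supported spans AB and BC.
Rotations at B on the released spans (each span's end-slope, ×1/EI):
  span AB: point load 93.5 at a = 2: Pab(L + a)/(6LEI) = 51.94/EI
  span BC: triangular load, peak 31: 7w₀L³/(360EI) = 206.8/EI
  relative rotation θ_0 = (51.94 + 206.8)/EI = 258.7/EI
A unit hogging moment at B produces rotation L₁/(3EI) + L₂/(3EI) = 3.333/EI.
Compatibility: M_B·(L₁+L₂)/(3EI) = θ_0, giving M_B = 77.61 kN·m (hogging).

M_B = 77.61 kN·m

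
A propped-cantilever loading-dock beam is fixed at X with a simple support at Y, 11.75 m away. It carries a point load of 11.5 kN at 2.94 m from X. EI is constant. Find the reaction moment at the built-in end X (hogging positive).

Choose R_Y as the redundant. The primary structure is the cantilever fixed at X.
Primary-structure tip deflection at Y by superposition:
  point load 11.5 at a = 2.94: Pa²(3L − a)/(6EI) = 535.3/EI
Tip deflection under a unit load at Y: L³/(3EI) = 540.7/EI.
Compatibility at Y: δ_0 − R_Y·δ_{YY} = 0, so R_Y = 535.3/540.7 = 0.9899 kN.
Moment equilibrium about X: M_X = Σ(load moments about X) − R_Y·L = 33.81 − 0.9899×11.75 = 22.18 kN·m.

M_X = 22.18 kN·m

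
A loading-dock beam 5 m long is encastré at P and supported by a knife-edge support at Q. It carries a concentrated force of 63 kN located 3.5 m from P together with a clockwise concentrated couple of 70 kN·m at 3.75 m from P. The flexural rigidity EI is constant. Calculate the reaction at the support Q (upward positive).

Remove the prop at Q; the released (primary) structure is a cantilever built in at P.
Primary-structure tip deflection at Q by superposition:
  point load 63 at a = 3.5: Pa²(3L − a)/(6EI) = 1479/EI
  clockwise couple 70 at a = 3.75: M₀a(2L − a)/(2EI) = 820.3/EI
  δ_0 = 2300/EI
Tip deflection under a unit load at Q: L³/(3EI) = 41.67/EI.
Compatibility at Q: δ_0 − R_Q·δ_{QQ} = 0, so R_Q = 2300/41.67 = 55.19 kN.

R_Q = 55.19 kN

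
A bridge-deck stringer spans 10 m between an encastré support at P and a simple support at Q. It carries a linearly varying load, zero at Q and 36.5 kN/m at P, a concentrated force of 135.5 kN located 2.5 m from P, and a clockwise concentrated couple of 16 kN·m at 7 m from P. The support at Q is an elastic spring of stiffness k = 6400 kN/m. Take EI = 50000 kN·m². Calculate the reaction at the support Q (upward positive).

Release the roller at Q. Primary structure: cantilever fixed at P.
Primary-structure tip deflection at Q by superposition:
  triangular load, peak 36.5 at the fixed end: w₀L⁴/(30EI) = 12167/EI
  point load 135.5 at a = 2.5: Pa²(3L − a)/(6EI) = 3882/EI
  clockwise couple 16 at a = 7: M₀a(2L − a)/(2EI) = 728/EI
  δ_0 = 16776/EI
Flexibility coefficient — unit upward force at Q: δ_{QQ} = L³/(3EI) = 333.3/EI.
With EI = 50000 kN·m²: δ_0 = 0.33552 m and δ_{QQ} = 0.006667 m/kN.
Compatibility — the spring shortens by R_Q/k under the reaction it provides: δ_0 − R_Q·δ_{QQ} = R_Q/k. With 1/k = 0.000156 m/kN, R_Q = δ_0 / (δ_{QQ} + 1/k) = 0.33552 / (0.006667 + 0.000156) = 49.18 kN.

R_Q = 49.18 kN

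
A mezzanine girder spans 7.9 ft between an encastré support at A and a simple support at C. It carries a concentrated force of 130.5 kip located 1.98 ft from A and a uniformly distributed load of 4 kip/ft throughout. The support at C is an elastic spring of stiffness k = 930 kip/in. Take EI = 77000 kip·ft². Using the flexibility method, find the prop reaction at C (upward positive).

R_C = 22.19 kip

Release the roller at C. Primary structure: cantilever fixed at A.
Primary-structure tip deflection at C by superposition:
  point load 130.5 at a = 1.98: Pa²(3L − a)/(6EI) = 1852/EI
  UDL 4: wL⁴/(8EI) = 1948/EI
  δ_0 = 3800/EI
Tip deflection under a unit load at C: L³/(3EI) = 164.3/EI.
With EI = 77000 kip·ft²: δ_0 = 0.049345 ft and δ_{CC} = 0.002134 ft/kip.
Compatibility — the spring shortens by R_C/k under the reaction it provides: δ_0 − R_C·δ_{CC} = R_C/k. With 1/k = 1/(930×12) ft/kip = 0.00009 ft/kip, R_C = δ_0 / (δ_{CC} + 1/k) = 0.049345 / (0.002134 + 0.00009) = 22.19 kip.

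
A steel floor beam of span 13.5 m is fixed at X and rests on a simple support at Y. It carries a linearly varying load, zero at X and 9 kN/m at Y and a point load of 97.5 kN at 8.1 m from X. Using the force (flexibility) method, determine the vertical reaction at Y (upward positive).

R_Y = 75.53 kN

Remove the prop at Y; the released (primary) structure is a cantilever built in at X.
Free-end deflection of the primary structure under the applied loading (downward +):
  triangular load, peak 9 at the free end: 11w₀L⁴/(120EI) = 27402/EI
  point load 97.5 at a = 8.1: Pa²(3L − a)/(6EI) = 34544/EI
  δ_0 = 61946/EI
Tip deflection under a unit load at Y: L³/(3EI) = 820.1/EI.
The prop prevents deflection at Y: R_Y = δ_0/δ_{YY} = 61946/820.1 = 75.53 kN.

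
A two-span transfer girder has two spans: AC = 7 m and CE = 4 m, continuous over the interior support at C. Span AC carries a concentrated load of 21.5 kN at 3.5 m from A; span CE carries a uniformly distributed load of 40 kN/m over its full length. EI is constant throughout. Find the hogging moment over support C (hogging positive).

Insert a hinge at C; M_C is the redundant, and each span becomes simply supported.
Rotations at C on the released spans (each span's end-slope, ×1/EI):
  span AC: point load 21.5 at a = 3.5: Pab(L + a)/(6LEI) = 65.84/EI
  span CE: UDL 40: wL³/(24EI) = 106.7/EI
  relative rotation θ_0 = (65.84 + 106.7)/EI = 172.5/EI
A unit hogging moment at C produces rotation L₁/(3EI) + L₂/(3EI) = 3.667/EI.
Slope continuity at C: θ_0 = M_C·3.667/EI, so M_C = 172.5/3.667 = 47.05 kN·m (hogging).

M_C = 47.05 kN·m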